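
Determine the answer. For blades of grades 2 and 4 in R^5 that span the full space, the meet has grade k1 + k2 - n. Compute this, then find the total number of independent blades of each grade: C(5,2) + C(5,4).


Meet grade = grade(A) + grade(B) - n
= 2 + 4 - 5 = 1
C(5,2) = 10
C(5,4) = 5
dim_A + dim_B = 10 + 5 = 15


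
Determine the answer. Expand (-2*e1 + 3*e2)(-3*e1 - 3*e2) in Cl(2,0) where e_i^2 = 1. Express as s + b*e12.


Expand: (-2*e1 + 3*e2)(-3*e1 - 3*e2)
= (-2)*(-3)*e1e1 + (-2)*(-3)*e1e2 + 3*(-3)*e2e1 + 3*(-3)*e2e2
Using e1^2 = e2^2 = 1, e2e1 = -e1e2:
Scalar part s = (-2)*(-3) + 3*(-3) = 6 + (-9) = -3
Bivector part b = (-2)*(-3) - 3*(-3) = 6 - (-9) = 15
uv = -3 + 15*e12


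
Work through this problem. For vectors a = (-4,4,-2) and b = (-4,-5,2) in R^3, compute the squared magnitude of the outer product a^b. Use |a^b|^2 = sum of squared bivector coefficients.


a wedge b = (a1*b2 - a2*b1)*e12 + (a1*b3 - a3*b1)*e13 + (a2*b3 - a3*b2)*e23
e12 coeff: (-4)*(-5) - 4*(-4) = 20 - (-16) = 36
e13 coeff: (-4)*2 - (-2)*(-4) = -8 - 8 = -16
e23 coeff: 4*2 - (-2)*(-5) = 8 - 10 = -2
|a wedge b|^2 = 36^2 + (-16)^2 + (-2)^2
= 1296 + 256 + 4
= 1556


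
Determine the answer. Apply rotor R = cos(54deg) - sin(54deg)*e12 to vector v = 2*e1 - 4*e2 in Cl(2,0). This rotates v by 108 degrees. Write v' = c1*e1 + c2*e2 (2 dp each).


Rotor R = cos(54deg) - sin(54deg)*e12
Rotation angle theta = 2 * 54 = 108 degrees
v' = R*v*~R rotates v by theta.
cos(108deg) = -0.3090, sin(108deg) = 0.9511
v'_1 = 2*cos(108deg) - (-4)*sin(108deg)
= 2*(-0.3090) - (-4)*0.9511
= 3.19
v'_2 = 2*sin(108deg) + (-4)*cos(108deg)
= 2*0.9511 + (-4)*(-0.3090)
= 3.14
v' = 3.19*e1 + 3.14*e2


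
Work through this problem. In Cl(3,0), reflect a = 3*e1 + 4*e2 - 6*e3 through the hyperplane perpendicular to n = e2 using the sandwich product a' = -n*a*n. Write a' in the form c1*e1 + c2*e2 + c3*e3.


Reflection formula: a' = -n*a*n, with n = e2 (unit vector, n^2 = 1).
For reflection through hyperplane perp to e2:
The component along e2 flips sign, others stay.
a = (3, 4, -6)
a' = (3, -4, -6)
a' = 3*e1 - 4*e2 - 6*e3


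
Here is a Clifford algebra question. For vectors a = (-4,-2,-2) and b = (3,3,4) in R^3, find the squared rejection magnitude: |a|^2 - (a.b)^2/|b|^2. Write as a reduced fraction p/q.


|a|^2 = (-4)^2 + (-2)^2 + (-2)^2 = 24
|b|^2 = 3^2 + 3^2 + 4^2 = 34
a . b = (-4)*3 + (-2)*3 + (-2)*4 = -26
(a.b)^2 = (-26)^2 = 676
|rej|^2 = 24 - 676/34
= (816 - 676)/34
= 140/34
In lowest terms: 70/17


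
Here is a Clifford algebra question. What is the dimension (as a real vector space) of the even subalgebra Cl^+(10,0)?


Even subalgebra dimension = 2^(n-1)
n = 10 + 0 = 10
2^(10 - 1) = 2^9 = 512
Verification: sum of C(10,k) for even k = 1 + 45 + 210 + 210 + 45 + 1 = 512
Result = 512


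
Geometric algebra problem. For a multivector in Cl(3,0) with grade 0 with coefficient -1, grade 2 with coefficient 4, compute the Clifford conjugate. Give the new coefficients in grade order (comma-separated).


Clifford conjugate sign for grade k: (-1)^(k(k+1)/2)
Grade 0: (-1)^(0*1/2) = (-1)^0 = 1, coeff -1 -> -1
Grade 2: (-1)^(2*3/2) = (-1)^3 = -1, coeff 4 -> -4
Conjugated coefficients: -1, -4


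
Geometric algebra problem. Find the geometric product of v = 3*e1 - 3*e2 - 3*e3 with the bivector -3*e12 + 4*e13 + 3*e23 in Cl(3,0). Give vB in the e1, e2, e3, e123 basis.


vB has grade-1 (vector) and grade-3 (trivector) parts: vB = (v _| B) + (v ^ B).
Vector part <vB>_1:
  e1: -v2*b12 - v3*b13 = -(-3)*(-3) - (-3)*(4) = 3
  e2: v1*b12 - v3*b23 = (3)*(-3) - (-3)*(3) = 0
  e3: v1*b13 + v2*b23 = (3)*(4) + (-3)*(3) = 3
Trivector part <vB>_3:
  e123: v1*b23 - v2*b13 + v3*b12 = (3)*(3) - (-3)*(4) + (-3)*(-3) = 30
vB = 3*e1 + 0*e2 + 3*e3 + 30*e123


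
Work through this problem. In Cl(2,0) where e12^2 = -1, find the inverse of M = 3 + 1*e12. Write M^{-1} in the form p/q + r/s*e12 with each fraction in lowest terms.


M = 3 + 1*e12, where e12^2 = -1.
Since M commutes with its reverse ~M = a - b*e12, M * ~M = a^2 - b^2*e12^2 = a^2 + b^2.
So M^{-1} = ~M / (a^2 + b^2) = (a - b*e12)/(a^2 + b^2).
a^2 + b^2 = 9 + 1 = 10
Scalar part = 3/10 = 3/10
Bivector coeff = -1/10 = -1/10
M^{-1} = 3/10 - 1/10*e12


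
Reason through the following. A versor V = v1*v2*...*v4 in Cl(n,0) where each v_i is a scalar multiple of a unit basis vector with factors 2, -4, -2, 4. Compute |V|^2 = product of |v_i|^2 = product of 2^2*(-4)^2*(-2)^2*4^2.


Each vector v_i has |v_i|^2 = s_i^2
Squared scales: 2^2 = 4, (-4)^2 = 16, (-2)^2 = 4, 4^2 = 16
|V|^2 = 4 * 16 * 4 * 16
= 4096


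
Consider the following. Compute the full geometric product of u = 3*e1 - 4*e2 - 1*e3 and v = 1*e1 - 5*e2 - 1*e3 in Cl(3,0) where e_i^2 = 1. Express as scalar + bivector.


In Cl(3,0): e_i^2 = 1, e_ie_j = -e_je_i for i != j.
Scalar part = u . v = 3*1 + (-4)*(-5) + (-1)*(-1)
= 3 + 20 + 1 = 24
e12 coeff = 3*(-5) - (-4)*1 = -15 - (-4) = -11
e13 coeff = 3*(-1) - (-1)*1 = -3 - (-1) = -2
e23 coeff = (-4)*(-1) - (-1)*(-5) = 4 - 5 = -1
uv = 24 - 11*e12 - 2*e13 - 1*e23


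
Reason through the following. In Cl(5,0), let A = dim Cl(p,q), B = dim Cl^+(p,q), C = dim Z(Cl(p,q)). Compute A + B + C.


n = 5 + 0 = 5
Total dim = 2^5 = 32
Even subalgebra dim = 2^4 = 16
n is odd, so center dim = 2
Sum = 32 + 16 + 2 = 50


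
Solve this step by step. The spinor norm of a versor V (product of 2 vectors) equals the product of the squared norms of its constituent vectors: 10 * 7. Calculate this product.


Spinor norm N(V) = |v1|^2 * |v2|^2 * ... * |v2|^2
= 10 * 7
Running product: 10, 70
N(V) = 70


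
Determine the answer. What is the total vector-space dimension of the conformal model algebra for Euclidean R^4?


The conformal model of R^4 uses Cl(5,1): the 4 Euclidean generators plus two extra orthogonal generators e+ (e+^2 = +1) and e- (e-^2 = -1), from which the null vectors e0, einf are built.
Number of generators m = 4 + 2 = 6.
dim Cl(p,q) = 2^m = 2^6 = 64


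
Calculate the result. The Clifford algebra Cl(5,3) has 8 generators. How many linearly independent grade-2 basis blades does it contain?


Number of grade-k basis blades in Cl(p,q) with n = p + q is C(n, k).
n = 5 + 3 = 8
C(8, 2) = 8! / (2! * 6!)
= 40320 / (2 * 720)
= 28


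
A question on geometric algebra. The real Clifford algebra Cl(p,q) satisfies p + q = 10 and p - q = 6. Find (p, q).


We need p + q = 10 and p - q = 6.
Adding: 2p = 10 + 6 = 16, so p = 8.
Then q = 10 - 8 = 2.
(p, q) = (8, 2)


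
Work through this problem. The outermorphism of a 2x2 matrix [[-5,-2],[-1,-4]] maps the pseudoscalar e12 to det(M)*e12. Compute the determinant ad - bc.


The outermorphism of a linear map f sends e1^e2 to f(e1)^f(e2).
f(e1) = -5*e1 - 1*e2
f(e2) = -2*e1 - 4*e2
f(e1) ^ f(e2) = (-5*e1 - 1*e2) ^ (-2*e1 - 4*e2)
= (-5)*(-4)*e12 + (-1)*(-2)*e21
= (20 - 2)*e12
= 18*e12
Coefficient = 18


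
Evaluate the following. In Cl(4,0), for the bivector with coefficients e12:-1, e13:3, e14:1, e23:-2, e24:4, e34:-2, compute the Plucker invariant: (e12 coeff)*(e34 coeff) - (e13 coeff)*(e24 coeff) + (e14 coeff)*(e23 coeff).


Plucker relation: af - be + cd
a*f = (-1)*(-2) = 2
b*e = 3*4 = 12
c*d = 1*(-2) = -2
af - be + cd = 2 - 12 + (-2)
= -12


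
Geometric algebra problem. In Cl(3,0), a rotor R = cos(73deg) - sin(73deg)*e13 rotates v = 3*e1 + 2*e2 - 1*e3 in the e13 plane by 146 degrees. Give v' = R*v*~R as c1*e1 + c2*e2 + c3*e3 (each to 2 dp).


Rotor R = cos(73deg) - sin(73deg)*e13
Rotation angle theta = 2 * 73 = 146 degrees in the e13 plane (e1 -> e3).
The component perpendicular to the plane (e2) is invariant: v'_2 = v2 = 2.00
cos(146deg) = -0.8290, sin(146deg) = 0.5592
v'_1 = v1*cos(theta) - v3*sin(theta) = 3*(-0.8290) - (-1)*0.5592 = -1.93
v'_3 = v1*sin(theta) + v3*cos(theta) = 3*0.5592 + (-1)*(-0.8290) = 2.51
v' = -1.93*e1 + 2.00*e2 + 2.51*e3


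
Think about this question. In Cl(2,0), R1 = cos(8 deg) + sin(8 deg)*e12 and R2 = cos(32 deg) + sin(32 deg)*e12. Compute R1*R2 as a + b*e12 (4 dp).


Same-plane rotors commute and their half-angles add:
R1*R2 = cos(a1 + a2) + sin(a1 + a2)*e12.
a1 + a2 = 8 + 32 = 40 deg
cos(40 deg) = 0.7660
sin(40 deg) = 0.6428
R1*R2 = 0.7660 + 0.6428*e12


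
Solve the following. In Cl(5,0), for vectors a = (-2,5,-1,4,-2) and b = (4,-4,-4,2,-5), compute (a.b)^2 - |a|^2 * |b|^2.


a . b = (-2)*4 + 5*(-4) + (-1)*(-4) + 4*2 + (-2)*(-5)
= -8 + (-20) + 4 + 8 + 10 = -6
|a|^2 = (-2)^2 + 5^2 + (-1)^2 + 4^2 + (-2)^2 = 50
|b|^2 = 4^2 + (-4)^2 + (-4)^2 + 2^2 + (-5)^2 = 77
(a.b)^2 = (-6)^2 = 36
|a|^2 * |b|^2 = 50 * 77 = 3850
Result = 36 - 3850 = -3814


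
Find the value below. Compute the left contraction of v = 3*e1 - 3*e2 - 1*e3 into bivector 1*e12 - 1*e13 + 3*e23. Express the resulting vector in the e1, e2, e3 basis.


Left contraction v _| B = <vB>_1 (grade-1 part of the geometric product vB).
Using e1_|e12 = e2, e2_|e12 = -e1, e1_|e13 = e3, e3_|e13 = -e1, e2_|e23 = e3, e3_|e23 = -e2:
e1 coeff: -v2*b12 - v3*b13 = -(-3)*(1) - (-1)*(-1) = 2
e2 coeff: v1*b12 - v3*b23 = (3)*(1) - (-1)*(3) = 6
e3 coeff: v1*b13 + v2*b23 = (3)*(-1) + (-3)*(3) = -12
v _| B = 2*e1 + 6*e2 - 12*e3


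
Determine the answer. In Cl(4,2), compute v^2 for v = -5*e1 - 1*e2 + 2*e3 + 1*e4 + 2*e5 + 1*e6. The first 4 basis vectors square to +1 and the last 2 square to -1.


v^2 = sum of c_i^2 * e_i^2
Positive signature terms (e_i^2 = +1): (-5)^2 + (-1)^2 + 2^2 + 1^2 = 31
Negative signature terms (e_j^2 = -1): 2^2 + 1^2 = 5
v^2 = 31 - 5 = 26


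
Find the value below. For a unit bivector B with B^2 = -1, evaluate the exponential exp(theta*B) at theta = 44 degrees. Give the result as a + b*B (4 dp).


For a unit bivector B with B^2 = -1, the exponential series gives
e^(theta*B) = cos(theta) + sin(theta)*B (the GA analogue of Euler's formula).
theta = 44 degrees = 0.767945 rad
cos(44 deg) = 0.7193
sin(44 deg) = 0.6947
exp(theta*B) = 0.7193 + 0.6947*B


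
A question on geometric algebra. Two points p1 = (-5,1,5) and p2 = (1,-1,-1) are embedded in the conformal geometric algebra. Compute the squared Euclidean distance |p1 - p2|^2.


p1 - p2 = (-6, 2, 6)
|p1 - p2|^2 = (-6)^2 + 2^2 + 6^2
= 36 + 4 + 36
= 76


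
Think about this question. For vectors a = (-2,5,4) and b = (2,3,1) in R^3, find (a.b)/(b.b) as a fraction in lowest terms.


Projection coefficient = (a . b) / (b . b)
a . b = (-2)*2 + 5*3 + 4*1
= -4 + 15 + 4 = 15
b . b = 2^2 + 3^2 + 1^2
= 4 + 9 + 1 = 14
Coefficient = 15/14
In lowest terms: 15/14


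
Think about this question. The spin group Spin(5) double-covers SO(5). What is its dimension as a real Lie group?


Spin(n) double-covers SO(n); both have Lie algebra so(n) of dimension n(n-1)/2.
n = 5
n(n-1) = 5 * 4 = 20
dim Spin(5) = 20/2 = 10


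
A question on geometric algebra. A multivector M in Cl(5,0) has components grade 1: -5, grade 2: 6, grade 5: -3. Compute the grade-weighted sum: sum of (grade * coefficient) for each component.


Grade-weighted sum = sum of grade_k * coefficient_k
1*(-5) = -5
2*6 = 12
5*(-3) = -15
Total = -5 + 12 + (-15) = -8


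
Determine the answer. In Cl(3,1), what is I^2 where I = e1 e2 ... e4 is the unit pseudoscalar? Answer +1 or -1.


The pseudoscalar I = e1...e_n (product of all n generators) of Cl(p,q) satisfies I^2 = (-1)^(q + n(n-1)/2).
p = 3, q = 1, n = p + q = 4
n(n-1)/2 = 4 * 3 / 2 = 6
Exponent = q + n(n-1)/2 = 1 + 6 = 7
I^2 = (-1)^7 = -1


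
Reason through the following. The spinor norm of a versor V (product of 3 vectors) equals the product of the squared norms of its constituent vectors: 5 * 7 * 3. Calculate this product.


Spinor norm N(V) = |v1|^2 * |v2|^2 * ... * |v3|^2
= 5 * 7 * 3
Running product: 5, 35, 105
N(V) = 105


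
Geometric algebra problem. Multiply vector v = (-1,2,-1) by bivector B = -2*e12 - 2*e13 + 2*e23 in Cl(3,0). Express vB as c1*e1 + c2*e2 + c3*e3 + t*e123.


vB has grade-1 (vector) and grade-3 (trivector) parts: vB = (v _| B) + (v ^ B).
Vector part <vB>_1:
  e1: -v2*b12 - v3*b13 = -(2)*(-2) - (-1)*(-2) = 2
  e2: v1*b12 - v3*b23 = (-1)*(-2) - (-1)*(2) = 4
  e3: v1*b13 + v2*b23 = (-1)*(-2) + (2)*(2) = 6
Trivector part <vB>_3:
  e123: v1*b23 - v2*b13 + v3*b12 = (-1)*(2) - (2)*(-2) + (-1)*(-2) = 4
vB = 2*e1 + 4*e2 + 6*e3 + 4*e123


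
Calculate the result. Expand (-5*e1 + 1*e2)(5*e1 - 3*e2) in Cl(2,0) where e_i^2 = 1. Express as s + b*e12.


Expand: (-5*e1 + 1*e2)(5*e1 - 3*e2)
= (-5)*5*e1e1 + (-5)*(-3)*e1e2 + 1*5*e2e1 + 1*(-3)*e2e2
Using e1^2 = e2^2 = 1, e2e1 = -e1e2:
Scalar part s = (-5)*5 + 1*(-3) = -25 + (-3) = -28
Bivector part b = (-5)*(-3) - 1*5 = 15 - 5 = 10
uv = -28 + 10*e12


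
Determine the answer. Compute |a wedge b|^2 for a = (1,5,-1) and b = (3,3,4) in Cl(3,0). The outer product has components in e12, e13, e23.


a wedge b = (a1*b2 - a2*b1)*e12 + (a1*b3 - a3*b1)*e13 + (a2*b3 - a3*b2)*e23
e12 coeff: 1*3 - 5*3 = 3 - 15 = -12
e13 coeff: 1*4 - (-1)*3 = 4 - (-3) = 7
e23 coeff: 5*4 - (-1)*3 = 20 - (-3) = 23
|a wedge b|^2 = (-12)^2 + 7^2 + 23^2
= 144 + 49 + 529
= 722


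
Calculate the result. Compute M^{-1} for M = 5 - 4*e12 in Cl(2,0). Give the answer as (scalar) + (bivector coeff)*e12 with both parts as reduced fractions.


M = 5 - 4*e12, where e12^2 = -1.
Since M commutes with its reverse ~M = a - b*e12, M * ~M = a^2 - b^2*e12^2 = a^2 + b^2.
So M^{-1} = ~M / (a^2 + b^2) = (a - b*e12)/(a^2 + b^2).
a^2 + b^2 = 25 + 16 = 41
Scalar part = 5/41 = 5/41
Bivector coeff = 4/41 = 4/41
M^{-1} = 5/41 + 4/41*e12


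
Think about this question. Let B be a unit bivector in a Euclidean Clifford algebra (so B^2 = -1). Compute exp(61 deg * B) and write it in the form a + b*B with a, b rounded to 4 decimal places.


For a unit bivector B with B^2 = -1, the exponential series gives
e^(theta*B) = cos(theta) + sin(theta)*B (the GA analogue of Euler's formula).
theta = 61 degrees = 1.064651 rad
cos(61 deg) = 0.4848
sin(61 deg) = 0.8746
exp(theta*B) = 0.4848 + 0.8746*B


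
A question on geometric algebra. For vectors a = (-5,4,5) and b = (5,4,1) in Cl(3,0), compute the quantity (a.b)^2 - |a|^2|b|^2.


a . b = (-5)*5 + 4*4 + 5*1
= -25 + 16 + 5 = -4
|a|^2 = (-5)^2 + 4^2 + 5^2 = 66
|b|^2 = 5^2 + 4^2 + 1^2 = 42
(a.b)^2 = (-4)^2 = 16
|a|^2 * |b|^2 = 66 * 42 = 2772
Result = 16 - 2772 = -2756


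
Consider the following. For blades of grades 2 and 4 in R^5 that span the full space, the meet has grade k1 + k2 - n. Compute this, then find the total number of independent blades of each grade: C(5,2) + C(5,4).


Meet grade = grade(A) + grade(B) - n
= 2 + 4 - 5 = 1
C(5,2) = 10
C(5,4) = 5
dim_A + dim_B = 10 + 5 = 15


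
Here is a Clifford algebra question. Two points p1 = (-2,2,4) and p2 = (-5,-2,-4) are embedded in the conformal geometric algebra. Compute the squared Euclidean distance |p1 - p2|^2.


p1 - p2 = (3, 4, 8)
|p1 - p2|^2 = 3^2 + 4^2 + 8^2
= 9 + 16 + 64
= 89


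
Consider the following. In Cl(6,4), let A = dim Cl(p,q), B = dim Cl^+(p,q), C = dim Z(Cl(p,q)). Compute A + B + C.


n = 6 + 4 = 10
Total dim = 2^10 = 1024
Even subalgebra dim = 2^9 = 512
n is even, so center dim = 1
Sum = 1024 + 512 + 1 = 1537


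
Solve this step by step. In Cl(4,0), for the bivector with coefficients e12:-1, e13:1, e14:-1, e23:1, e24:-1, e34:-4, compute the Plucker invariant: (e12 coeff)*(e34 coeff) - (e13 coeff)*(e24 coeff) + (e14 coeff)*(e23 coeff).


Plucker relation: af - be + cd
a*f = (-1)*(-4) = 4
b*e = 1*(-1) = -1
c*d = (-1)*1 = -1
af - be + cd = 4 - (-1) + (-1)
= 4


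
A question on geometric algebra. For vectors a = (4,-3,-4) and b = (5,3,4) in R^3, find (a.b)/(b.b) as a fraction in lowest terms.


Projection coefficient = (a . b) / (b . b)
a . b = 4*5 + (-3)*3 + (-4)*4
= 20 + (-9) + (-16) = -5
b . b = 5^2 + 3^2 + 4^2
= 25 + 9 + 16 = 50
Coefficient = -5/50
In lowest terms: -1/10


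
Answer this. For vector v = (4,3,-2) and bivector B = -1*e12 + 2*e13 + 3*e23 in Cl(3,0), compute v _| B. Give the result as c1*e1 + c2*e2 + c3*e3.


Left contraction v _| B = <vB>_1 (grade-1 part of the geometric product vB).
Using e1_|e12 = e2, e2_|e12 = -e1, e1_|e13 = e3, e3_|e13 = -e1, e2_|e23 = e3, e3_|e23 = -e2:
e1 coeff: -v2*b12 - v3*b13 = -(3)*(-1) - (-2)*(2) = 7
e2 coeff: v1*b12 - v3*b23 = (4)*(-1) - (-2)*(3) = 2
e3 coeff: v1*b13 + v2*b23 = (4)*(2) + (3)*(3) = 17
v _| B = 7*e1 + 2*e2 + 17*e3


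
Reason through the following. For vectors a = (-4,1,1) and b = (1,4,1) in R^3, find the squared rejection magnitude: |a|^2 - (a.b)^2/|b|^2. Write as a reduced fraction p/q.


|a|^2 = (-4)^2 + 1^2 + 1^2 = 18
|b|^2 = 1^2 + 4^2 + 1^2 = 18
a . b = (-4)*1 + 1*4 + 1*1 = 1
(a.b)^2 = 1^2 = 1
|rej|^2 = 18 - 1/18
= (324 - 1)/18
= 323/18
In lowest terms: 323/18


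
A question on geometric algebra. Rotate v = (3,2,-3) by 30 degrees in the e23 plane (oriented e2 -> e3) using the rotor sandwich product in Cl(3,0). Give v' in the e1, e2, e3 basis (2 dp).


Rotor R = cos(15deg) - sin(15deg)*e23
Rotation angle theta = 2 * 15 = 30 degrees in the e23 plane (e2 -> e3).
The component perpendicular to the plane (e1) is invariant: v'_1 = v1 = 3.00
cos(30deg) = 0.8660, sin(30deg) = 0.5000
v'_2 = v2*cos(theta) - v3*sin(theta) = 2*0.8660 - (-3)*0.5000 = 3.23
v'_3 = v2*sin(theta) + v3*cos(theta) = 2*0.5000 + (-3)*0.8660 = -1.60
v' = 3.00*e1 + 3.23*e2 - 1.60*e3


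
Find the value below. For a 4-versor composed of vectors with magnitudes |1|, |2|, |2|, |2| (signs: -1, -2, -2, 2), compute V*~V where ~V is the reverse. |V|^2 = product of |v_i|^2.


Each vector v_i has |v_i|^2 = s_i^2
Squared scales: (-1)^2 = 1, (-2)^2 = 4, (-2)^2 = 4, 2^2 = 4
|V|^2 = 1 * 4 * 4 * 4
= 64


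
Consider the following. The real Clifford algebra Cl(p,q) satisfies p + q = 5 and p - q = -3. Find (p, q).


We need p + q = 5 and p - q = -3.
Adding: 2p = 5 + (-3) = 2, so p = 1.
Then q = 5 - 1 = 4.
(p, q) = (1, 4)


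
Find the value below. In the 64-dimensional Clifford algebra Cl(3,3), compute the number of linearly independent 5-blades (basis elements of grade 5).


Number of grade-k basis blades in Cl(p,q) with n = p + q is C(n, k).
n = 3 + 3 = 6
C(6, 5) = 6! / (5! * 1!)
= 720 / (120 * 1)
= 6


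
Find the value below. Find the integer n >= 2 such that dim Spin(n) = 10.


dim Spin(n) = dim so(n) = n(n-1)/2.
Solve n(n-1)/2 = 10, i.e. n^2 - n - 20 = 0.
Discriminant = 1 + 8*10 = 81
n = (1 + sqrt(81))/2 = (1 + 9)/2 = 5


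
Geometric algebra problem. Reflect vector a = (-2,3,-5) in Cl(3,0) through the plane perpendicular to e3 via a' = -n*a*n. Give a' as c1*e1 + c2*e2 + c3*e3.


Reflection formula: a' = -n*a*n, with n = e3 (unit vector, n^2 = 1).
For reflection through hyperplane perp to e3:
The component along e3 flips sign, others stay.
a = (-2, 3, -5)
a' = (-2, 3, 5)
a' = -2*e1 + 3*e2 + 5*e3


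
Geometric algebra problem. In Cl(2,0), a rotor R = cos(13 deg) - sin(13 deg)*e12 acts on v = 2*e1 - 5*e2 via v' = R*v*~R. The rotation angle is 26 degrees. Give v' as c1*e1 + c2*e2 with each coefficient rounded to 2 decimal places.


Rotor R = cos(13deg) - sin(13deg)*e12
Rotation angle theta = 2 * 13 = 26 degrees
v' = R*v*~R rotates v by theta.
cos(26deg) = 0.8988, sin(26deg) = 0.4384
v'_1 = 2*cos(26deg) - (-5)*sin(26deg)
= 2*0.8988 - (-5)*0.4384
= 3.99
v'_2 = 2*sin(26deg) + (-5)*cos(26deg)
= 2*0.4384 + (-5)*0.8988
= -3.62
v' = 3.99*e1 - 3.62*e2


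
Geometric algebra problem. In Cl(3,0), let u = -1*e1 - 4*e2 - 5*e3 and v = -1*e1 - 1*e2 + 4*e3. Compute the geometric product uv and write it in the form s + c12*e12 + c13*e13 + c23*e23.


In Cl(3,0): e_i^2 = 1, e_ie_j = -e_je_i for i != j.
Scalar part = u . v = (-1)*(-1) + (-4)*(-1) + (-5)*4
= 1 + 4 + (-20) = -15
e12 coeff = (-1)*(-1) - (-4)*(-1) = 1 - 4 = -3
e13 coeff = (-1)*4 - (-5)*(-1) = -4 - 5 = -9
e23 coeff = (-4)*4 - (-5)*(-1) = -16 - 5 = -21
uv = -15 - 3*e12 - 9*e13 - 21*e23


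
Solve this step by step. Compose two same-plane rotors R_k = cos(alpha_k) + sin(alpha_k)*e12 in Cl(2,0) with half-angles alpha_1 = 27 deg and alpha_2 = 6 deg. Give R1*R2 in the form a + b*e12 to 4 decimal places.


Same-plane rotors commute and their half-angles add:
R1*R2 = cos(a1 + a2) + sin(a1 + a2)*e12.
a1 + a2 = 27 + 6 = 33 deg
cos(33 deg) = 0.8387
sin(33 deg) = 0.5446
R1*R2 = 0.8387 + 0.5446*e12


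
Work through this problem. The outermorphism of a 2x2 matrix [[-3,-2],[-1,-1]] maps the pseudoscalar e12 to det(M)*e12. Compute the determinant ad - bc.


The outermorphism of a linear map f sends e1^e2 to f(e1)^f(e2).
f(e1) = -3*e1 - 1*e2
f(e2) = -2*e1 - 1*e2
f(e1) ^ f(e2) = (-3*e1 - 1*e2) ^ (-2*e1 - 1*e2)
= (-3)*(-1)*e12 + (-1)*(-2)*e21
= (3 - 2)*e12
= 1*e12
Coefficient = 1


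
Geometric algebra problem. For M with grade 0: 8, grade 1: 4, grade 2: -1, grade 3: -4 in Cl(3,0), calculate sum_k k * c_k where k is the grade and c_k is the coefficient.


Grade-weighted sum = sum of grade_k * coefficient_k
0*8 = 0
1*4 = 4
2*(-1) = -2
3*(-4) = -12
Total = 0 + 4 + (-2) + (-12) = -10


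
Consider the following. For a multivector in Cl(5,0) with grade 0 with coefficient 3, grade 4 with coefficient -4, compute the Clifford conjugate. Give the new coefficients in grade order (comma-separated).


Clifford conjugate sign for grade k: (-1)^(k(k+1)/2)
Grade 0: (-1)^(0*1/2) = (-1)^0 = 1, coeff 3 -> 3
Grade 4: (-1)^(4*5/2) = (-1)^10 = 1, coeff -4 -> -4
Conjugated coefficients: 3, -4


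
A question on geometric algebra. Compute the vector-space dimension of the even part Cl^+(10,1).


Even subalgebra dimension = 2^(n-1)
n = 10 + 1 = 11
2^(11 - 1) = 2^10 = 1024
Verification: sum of C(11,k) for even k = 1 + 55 + 330 + 462 + 165 + 11 = 1024
Result = 1024


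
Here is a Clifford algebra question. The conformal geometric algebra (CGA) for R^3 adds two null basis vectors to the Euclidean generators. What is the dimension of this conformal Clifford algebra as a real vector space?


The conformal model of R^3 uses Cl(4,1): the 3 Euclidean generators plus two extra orthogonal generators e+ (e+^2 = +1) and e- (e-^2 = -1), from which the null vectors e0, einf are built.
Number of generators m = 3 + 2 = 5.
dim Cl(p,q) = 2^m = 2^5 = 32


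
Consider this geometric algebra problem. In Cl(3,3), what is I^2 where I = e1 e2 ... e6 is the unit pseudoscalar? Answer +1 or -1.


The pseudoscalar I = e1...e_n (product of all n generators) of Cl(p,q) satisfies I^2 = (-1)^(q + n(n-1)/2).
p = 3, q = 3, n = p + q = 6
n(n-1)/2 = 6 * 5 / 2 = 15
Exponent = q + n(n-1)/2 = 3 + 15 = 18
I^2 = (-1)^18 = +1


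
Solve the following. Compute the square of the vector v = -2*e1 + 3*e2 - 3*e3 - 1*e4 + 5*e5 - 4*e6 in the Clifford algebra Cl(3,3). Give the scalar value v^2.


v^2 = sum of c_i^2 * e_i^2
Positive signature terms (e_i^2 = +1): (-2)^2 + 3^2 + (-3)^2 = 22
Negative signature terms (e_j^2 = -1): (-1)^2 + 5^2 + (-4)^2 = 42
v^2 = 22 - 42 = -20


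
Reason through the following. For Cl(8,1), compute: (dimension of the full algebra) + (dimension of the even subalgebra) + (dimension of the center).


n = 8 + 1 = 9
Total dim = 2^9 = 512
Even subalgebra dim = 2^8 = 256
n is odd, so center dim = 2
Sum = 512 + 256 + 2 = 770


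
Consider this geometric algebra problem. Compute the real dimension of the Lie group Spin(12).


Spin(n) double-covers SO(n); both have Lie algebra so(n) of dimension n(n-1)/2.
n = 12
n(n-1) = 12 * 11 = 132
dim Spin(12) = 132/2 = 66


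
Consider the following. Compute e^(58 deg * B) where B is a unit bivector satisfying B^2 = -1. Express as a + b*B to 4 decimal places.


For a unit bivector B with B^2 = -1, the exponential series gives
e^(theta*B) = cos(theta) + sin(theta)*B (the GA analogue of Euler's formula).
theta = 58 degrees = 1.012291 rad
cos(58 deg) = 0.5299
sin(58 deg) = 0.8480
exp(theta*B) = 0.5299 + 0.8480*B


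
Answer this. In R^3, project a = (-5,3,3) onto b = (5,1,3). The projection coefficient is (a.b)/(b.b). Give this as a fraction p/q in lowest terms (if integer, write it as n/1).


Projection coefficient = (a . b) / (b . b)
a . b = (-5)*5 + 3*1 + 3*3
= -25 + 3 + 9 = -13
b . b = 5^2 + 1^2 + 3^2
= 25 + 1 + 9 = 35
Coefficient = -13/35
In lowest terms: -13/35


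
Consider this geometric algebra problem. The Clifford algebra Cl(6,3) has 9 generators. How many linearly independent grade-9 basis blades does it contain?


Number of grade-k basis blades in Cl(p,q) with n = p + q is C(n, k).
n = 6 + 3 = 9
C(9, 9) = 9! / (9! * 0!)
= 362880 / (362880 * 1)
= 1


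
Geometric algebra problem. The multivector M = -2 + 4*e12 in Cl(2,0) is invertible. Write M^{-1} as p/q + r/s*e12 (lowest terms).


M = -2 + 4*e12, where e12^2 = -1.
Since M commutes with its reverse ~M = a - b*e12, M * ~M = a^2 - b^2*e12^2 = a^2 + b^2.
So M^{-1} = ~M / (a^2 + b^2) = (a - b*e12)/(a^2 + b^2).
a^2 + b^2 = 4 + 16 = 20
Scalar part = -2/20 = -1/10
Bivector coeff = -4/20 = -1/5
M^{-1} = -1/10 - 1/5*e12


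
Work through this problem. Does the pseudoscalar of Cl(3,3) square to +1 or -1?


The pseudoscalar I = e1...e_n (product of all n generators) of Cl(p,q) satisfies I^2 = (-1)^(q + n(n-1)/2).
p = 3, q = 3, n = p + q = 6
n(n-1)/2 = 6 * 5 / 2 = 15
Exponent = q + n(n-1)/2 = 3 + 15 = 18
I^2 = (-1)^18 = +1


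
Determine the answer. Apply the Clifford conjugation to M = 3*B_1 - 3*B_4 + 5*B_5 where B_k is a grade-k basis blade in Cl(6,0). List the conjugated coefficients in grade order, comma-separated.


Clifford conjugate sign for grade k: (-1)^(k(k+1)/2)
Grade 1: (-1)^(1*2/2) = (-1)^1 = -1, coeff 3 -> -3
Grade 4: (-1)^(4*5/2) = (-1)^10 = 1, coeff -3 -> -3
Grade 5: (-1)^(5*6/2) = (-1)^15 = -1, coeff 5 -> -5
Conjugated coefficients: -3, -3, -5


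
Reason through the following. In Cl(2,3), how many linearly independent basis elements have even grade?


Even subalgebra dimension = 2^(n-1)
n = 2 + 3 = 5
2^(5 - 1) = 2^4 = 16
Verification: sum of C(5,k) for even k = 1 + 10 + 5 = 16
Result = 16


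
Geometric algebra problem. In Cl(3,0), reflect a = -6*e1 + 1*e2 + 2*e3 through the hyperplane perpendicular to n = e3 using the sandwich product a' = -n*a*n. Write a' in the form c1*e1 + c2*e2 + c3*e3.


Reflection formula: a' = -n*a*n, with n = e3 (unit vector, n^2 = 1).
For reflection through hyperplane perp to e3:
The component along e3 flips sign, others stay.
a = (-6, 1, 2)
a' = (-6, 1, -2)
a' = -6*e1 + 1*e2 - 2*e3


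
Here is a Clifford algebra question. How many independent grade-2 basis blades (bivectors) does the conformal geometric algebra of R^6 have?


The conformal model of R^6 uses Cl(7,1) with m = 6 + 2 = 8 generators.
Number of grade-2 blades = C(m, 2) = C(8, 2)
= 8*7/2 = 28


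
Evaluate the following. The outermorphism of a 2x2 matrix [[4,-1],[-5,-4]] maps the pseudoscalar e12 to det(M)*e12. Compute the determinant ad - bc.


The outermorphism of a linear map f sends e1^e2 to f(e1)^f(e2).
f(e1) = 4*e1 - 5*e2
f(e2) = -1*e1 - 4*e2
f(e1) ^ f(e2) = (4*e1 - 5*e2) ^ (-1*e1 - 4*e2)
= 4*(-4)*e12 + (-5)*(-1)*e21
= (-16 - 5)*e12
= -21*e12
Coefficient = -21


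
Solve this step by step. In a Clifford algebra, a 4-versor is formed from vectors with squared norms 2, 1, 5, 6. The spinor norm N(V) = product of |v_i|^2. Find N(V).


Spinor norm N(V) = |v1|^2 * |v2|^2 * ... * |v4|^2
= 2 * 1 * 5 * 6
Running product: 2, 2, 10, 60
N(V) = 60


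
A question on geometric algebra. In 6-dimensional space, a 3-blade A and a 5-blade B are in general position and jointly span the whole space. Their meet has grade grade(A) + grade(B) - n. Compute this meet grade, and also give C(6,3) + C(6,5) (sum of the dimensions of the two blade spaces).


Meet grade = grade(A) + grade(B) - n
= 3 + 5 - 6 = 2
C(6,3) = 20
C(6,5) = 6
dim_A + dim_B = 20 + 6 = 26


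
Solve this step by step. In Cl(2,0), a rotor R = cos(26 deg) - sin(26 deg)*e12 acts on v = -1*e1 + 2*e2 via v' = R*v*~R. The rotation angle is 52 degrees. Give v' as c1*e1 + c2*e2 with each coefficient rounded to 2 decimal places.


Rotor R = cos(26deg) - sin(26deg)*e12
Rotation angle theta = 2 * 26 = 52 degrees
v' = R*v*~R rotates v by theta.
cos(52deg) = 0.6157, sin(52deg) = 0.7880
v'_1 = -1*cos(52deg) - 2*sin(52deg)
= -1*0.6157 - 2*0.7880
= -2.19
v'_2 = -1*sin(52deg) + 2*cos(52deg)
= -1*0.7880 + 2*0.6157
= 0.44
v' = -2.19*e1 + 0.44*e2


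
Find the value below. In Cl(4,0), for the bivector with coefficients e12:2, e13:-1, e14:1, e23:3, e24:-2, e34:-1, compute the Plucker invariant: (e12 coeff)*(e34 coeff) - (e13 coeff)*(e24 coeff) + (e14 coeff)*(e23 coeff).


Plucker relation: af - be + cd
a*f = 2*(-1) = -2
b*e = (-1)*(-2) = 2
c*d = 1*3 = 3
af - be + cd = -2 - 2 + 3
= -1


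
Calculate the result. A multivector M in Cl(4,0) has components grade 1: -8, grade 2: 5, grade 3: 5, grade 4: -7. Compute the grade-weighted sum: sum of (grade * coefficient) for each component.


Grade-weighted sum = sum of grade_k * coefficient_k
1*(-8) = -8
2*5 = 10
3*5 = 15
4*(-7) = -28
Total = -8 + 10 + 15 + (-28) = -11


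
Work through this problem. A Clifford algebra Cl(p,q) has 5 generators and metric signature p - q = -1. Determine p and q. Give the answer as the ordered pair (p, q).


We need p + q = 5 and p - q = -1.
Adding: 2p = 5 + (-1) = 4, so p = 2.
Then q = 5 - 2 = 3.
(p, q) = (2, 3)


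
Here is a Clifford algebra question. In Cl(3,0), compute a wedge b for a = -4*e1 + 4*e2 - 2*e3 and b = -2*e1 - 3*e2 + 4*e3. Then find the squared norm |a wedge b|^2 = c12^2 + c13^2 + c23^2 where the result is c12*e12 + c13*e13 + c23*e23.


a wedge b = (a1*b2 - a2*b1)*e12 + (a1*b3 - a3*b1)*e13 + (a2*b3 - a3*b2)*e23
e12 coeff: (-4)*(-3) - 4*(-2) = 12 - (-8) = 20
e13 coeff: (-4)*4 - (-2)*(-2) = -16 - 4 = -20
e23 coeff: 4*4 - (-2)*(-3) = 16 - 6 = 10
|a wedge b|^2 = 20^2 + (-20)^2 + 10^2
= 400 + 400 + 100
= 900


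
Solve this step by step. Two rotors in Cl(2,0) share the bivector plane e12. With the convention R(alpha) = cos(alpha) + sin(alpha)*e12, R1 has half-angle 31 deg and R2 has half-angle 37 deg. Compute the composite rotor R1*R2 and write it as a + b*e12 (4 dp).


Same-plane rotors commute and their half-angles add:
R1*R2 = cos(a1 + a2) + sin(a1 + a2)*e12.
a1 + a2 = 31 + 37 = 68 deg
cos(68 deg) = 0.3746
sin(68 deg) = 0.9272
R1*R2 = 0.3746 + 0.9272*e12


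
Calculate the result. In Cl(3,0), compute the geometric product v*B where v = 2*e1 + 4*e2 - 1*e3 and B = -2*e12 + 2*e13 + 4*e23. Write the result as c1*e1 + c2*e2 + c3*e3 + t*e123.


vB has grade-1 (vector) and grade-3 (trivector) parts: vB = (v _| B) + (v ^ B).
Vector part <vB>_1:
  e1: -v2*b12 - v3*b13 = -(4)*(-2) - (-1)*(2) = 10
  e2: v1*b12 - v3*b23 = (2)*(-2) - (-1)*(4) = 0
  e3: v1*b13 + v2*b23 = (2)*(2) + (4)*(4) = 20
Trivector part <vB>_3:
  e123: v1*b23 - v2*b13 + v3*b12 = (2)*(4) - (4)*(2) + (-1)*(-2) = 2
vB = 10*e1 + 0*e2 + 20*e3 + 2*e123


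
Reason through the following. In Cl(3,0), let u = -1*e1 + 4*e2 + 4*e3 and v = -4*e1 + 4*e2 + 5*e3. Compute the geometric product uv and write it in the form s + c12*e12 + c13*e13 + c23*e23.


In Cl(3,0): e_i^2 = 1, e_ie_j = -e_je_i for i != j.
Scalar part = u . v = (-1)*(-4) + 4*4 + 4*5
= 4 + 16 + 20 = 40
e12 coeff = (-1)*4 - 4*(-4) = -4 - (-16) = 12
e13 coeff = (-1)*5 - 4*(-4) = -5 - (-16) = 11
e23 coeff = 4*5 - 4*4 = 20 - 16 = 4
uv = 40 + 12*e12 + 11*e13 + 4*e23


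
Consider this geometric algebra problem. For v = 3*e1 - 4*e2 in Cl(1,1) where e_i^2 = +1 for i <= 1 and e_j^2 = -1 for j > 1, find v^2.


v^2 = sum of c_i^2 * e_i^2
Positive signature terms (e_i^2 = +1): 3^2 = 9
Negative signature terms (e_j^2 = -1): (-4)^2 = 16
v^2 = 9 - 16 = -7


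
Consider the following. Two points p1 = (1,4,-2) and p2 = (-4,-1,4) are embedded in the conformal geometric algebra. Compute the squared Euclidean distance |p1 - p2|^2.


p1 - p2 = (5, 5, -6)
|p1 - p2|^2 = 5^2 + 5^2 + (-6)^2
= 25 + 25 + 36
= 86


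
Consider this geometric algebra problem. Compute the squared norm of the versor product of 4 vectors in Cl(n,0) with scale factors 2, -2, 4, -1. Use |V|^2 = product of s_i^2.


Each vector v_i has |v_i|^2 = s_i^2
Squared scales: 2^2 = 4, (-2)^2 = 4, 4^2 = 16, (-1)^2 = 1
|V|^2 = 4 * 4 * 16 * 1
= 256


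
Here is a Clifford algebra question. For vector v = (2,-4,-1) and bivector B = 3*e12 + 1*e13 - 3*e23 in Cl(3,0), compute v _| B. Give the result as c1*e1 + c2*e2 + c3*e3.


Left contraction v _| B = <vB>_1 (grade-1 part of the geometric product vB).
Using e1_|e12 = e2, e2_|e12 = -e1, e1_|e13 = e3, e3_|e13 = -e1, e2_|e23 = e3, e3_|e23 = -e2:
e1 coeff: -v2*b12 - v3*b13 = -(-4)*(3) - (-1)*(1) = 13
e2 coeff: v1*b12 - v3*b23 = (2)*(3) - (-1)*(-3) = 3
e3 coeff: v1*b13 + v2*b23 = (2)*(1) + (-4)*(-3) = 14
v _| B = 13*e1 + 3*e2 + 14*e3


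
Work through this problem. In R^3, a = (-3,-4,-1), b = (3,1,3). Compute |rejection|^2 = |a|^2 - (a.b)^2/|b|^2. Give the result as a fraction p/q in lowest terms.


|a|^2 = (-3)^2 + (-4)^2 + (-1)^2 = 26
|b|^2 = 3^2 + 1^2 + 3^2 = 19
a . b = (-3)*3 + (-4)*1 + (-1)*3 = -16
(a.b)^2 = (-16)^2 = 256
|rej|^2 = 26 - 256/19
= (494 - 256)/19
= 238/19
In lowest terms: 238/19


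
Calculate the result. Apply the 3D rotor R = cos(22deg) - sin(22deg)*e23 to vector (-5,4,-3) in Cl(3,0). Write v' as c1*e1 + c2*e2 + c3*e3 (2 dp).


Rotor R = cos(22deg) - sin(22deg)*e23
Rotation angle theta = 2 * 22 = 44 degrees in the e23 plane (e2 -> e3).
The component perpendicular to the plane (e1) is invariant: v'_1 = v1 = -5.00
cos(44deg) = 0.7193, sin(44deg) = 0.6947
v'_2 = v2*cos(theta) - v3*sin(theta) = 4*0.7193 - (-3)*0.6947 = 4.96
v'_3 = v2*sin(theta) + v3*cos(theta) = 4*0.6947 + (-3)*0.7193 = 0.62
v' = -5.00*e1 + 4.96*e2 + 0.62*e3


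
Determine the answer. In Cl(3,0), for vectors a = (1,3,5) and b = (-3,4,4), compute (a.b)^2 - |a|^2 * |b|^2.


a . b = 1*(-3) + 3*4 + 5*4
= -3 + 12 + 20 = 29
|a|^2 = 1^2 + 3^2 + 5^2 = 35
|b|^2 = (-3)^2 + 4^2 + 4^2 = 41
(a.b)^2 = 29^2 = 841
|a|^2 * |b|^2 = 35 * 41 = 1435
Result = 841 - 1435 = -594


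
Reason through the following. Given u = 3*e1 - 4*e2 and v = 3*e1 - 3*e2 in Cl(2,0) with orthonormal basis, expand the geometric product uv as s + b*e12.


Expand: (3*e1 - 4*e2)(3*e1 - 3*e2)
= 3*3*e1e1 + 3*(-3)*e1e2 + (-4)*3*e2e1 + (-4)*(-3)*e2e2
Using e1^2 = e2^2 = 1, e2e1 = -e1e2:
Scalar part s = 3*3 + (-4)*(-3) = 9 + 12 = 21
Bivector part b = 3*(-3) - (-4)*3 = -9 - (-12) = 3
uv = 21 + 3*e12


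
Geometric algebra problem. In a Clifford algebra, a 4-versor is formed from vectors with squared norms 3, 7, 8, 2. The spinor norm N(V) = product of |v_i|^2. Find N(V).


Spinor norm N(V) = |v1|^2 * |v2|^2 * ... * |v4|^2
= 3 * 7 * 8 * 2
Running product: 3, 21, 168, 336
N(V) = 336


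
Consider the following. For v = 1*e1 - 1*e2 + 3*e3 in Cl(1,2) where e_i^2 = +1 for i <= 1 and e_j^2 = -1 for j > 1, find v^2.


v^2 = sum of c_i^2 * e_i^2
Positive signature terms (e_i^2 = +1): 1^2 = 1
Negative signature terms (e_j^2 = -1): (-1)^2 + 3^2 = 10
v^2 = 1 - 10 = -9


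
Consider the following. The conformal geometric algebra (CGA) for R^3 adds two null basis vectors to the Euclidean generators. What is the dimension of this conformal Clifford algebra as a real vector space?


The conformal model of R^3 uses Cl(4,1): the 3 Euclidean generators plus two extra orthogonal generators e+ (e+^2 = +1) and e- (e-^2 = -1), from which the null vectors e0, einf are built.
Number of generators m = 3 + 2 = 5.
dim Cl(p,q) = 2^m = 2^5 = 32


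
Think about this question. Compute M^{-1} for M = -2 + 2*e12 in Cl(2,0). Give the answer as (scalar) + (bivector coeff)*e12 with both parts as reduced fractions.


M = -2 + 2*e12, where e12^2 = -1.
Since M commutes with its reverse ~M = a - b*e12, M * ~M = a^2 - b^2*e12^2 = a^2 + b^2.
So M^{-1} = ~M / (a^2 + b^2) = (a - b*e12)/(a^2 + b^2).
a^2 + b^2 = 4 + 4 = 8
Scalar part = -2/8 = -1/4
Bivector coeff = -2/8 = -1/4
M^{-1} = -1/4 - 1/4*e12


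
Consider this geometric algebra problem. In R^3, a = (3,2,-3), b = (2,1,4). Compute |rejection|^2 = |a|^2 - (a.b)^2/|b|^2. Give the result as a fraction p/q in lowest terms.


|a|^2 = 3^2 + 2^2 + (-3)^2 = 22
|b|^2 = 2^2 + 1^2 + 4^2 = 21
a . b = 3*2 + 2*1 + (-3)*4 = -4
(a.b)^2 = (-4)^2 = 16
|rej|^2 = 22 - 16/21
= (462 - 16)/21
= 446/21
In lowest terms: 446/21


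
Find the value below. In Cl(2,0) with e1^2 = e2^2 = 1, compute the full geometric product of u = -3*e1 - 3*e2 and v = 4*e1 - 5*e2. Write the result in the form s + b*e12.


Expand: (-3*e1 - 3*e2)(4*e1 - 5*e2)
= (-3)*4*e1e1 + (-3)*(-5)*e1e2 + (-3)*4*e2e1 + (-3)*(-5)*e2e2
Using e1^2 = e2^2 = 1, e2e1 = -e1e2:
Scalar part s = (-3)*4 + (-3)*(-5) = -12 + 15 = 3
Bivector part b = (-3)*(-5) - (-3)*4 = 15 - (-12) = 27
uv = 3 + 27*e12


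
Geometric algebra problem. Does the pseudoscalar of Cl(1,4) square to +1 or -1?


The pseudoscalar I = e1...e_n (product of all n generators) of Cl(p,q) satisfies I^2 = (-1)^(q + n(n-1)/2).
p = 1, q = 4, n = p + q = 5
n(n-1)/2 = 5 * 4 / 2 = 10
Exponent = q + n(n-1)/2 = 4 + 10 = 14
I^2 = (-1)^14 = +1


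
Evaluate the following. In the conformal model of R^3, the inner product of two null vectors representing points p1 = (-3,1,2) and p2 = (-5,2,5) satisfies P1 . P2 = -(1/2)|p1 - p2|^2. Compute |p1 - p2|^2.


p1 - p2 = (2, -1, -3)
|p1 - p2|^2 = 2^2 + (-1)^2 + (-3)^2
= 4 + 1 + 9
= 14


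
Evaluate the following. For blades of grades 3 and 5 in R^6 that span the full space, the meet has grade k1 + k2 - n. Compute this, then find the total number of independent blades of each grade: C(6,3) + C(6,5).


Meet grade = grade(A) + grade(B) - n
= 3 + 5 - 6 = 2
C(6,3) = 20
C(6,5) = 6
dim_A + dim_B = 20 + 6 = 26


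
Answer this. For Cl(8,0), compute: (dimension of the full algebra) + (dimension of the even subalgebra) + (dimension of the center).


n = 8 + 0 = 8
Total dim = 2^8 = 256
Even subalgebra dim = 2^7 = 128
n is even, so center dim = 1
Sum = 256 + 128 + 1 = 385


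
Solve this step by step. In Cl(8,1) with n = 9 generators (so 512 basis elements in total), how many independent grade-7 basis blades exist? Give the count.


Number of grade-k basis blades in Cl(p,q) with n = p + q is C(n, k).
n = 8 + 1 = 9
C(9, 7) = 9! / (7! * 2!)
= 362880 / (5040 * 2)
= 36


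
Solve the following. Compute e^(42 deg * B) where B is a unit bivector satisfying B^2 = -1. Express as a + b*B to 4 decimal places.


For a unit bivector B with B^2 = -1, the exponential series gives
e^(theta*B) = cos(theta) + sin(theta)*B (the GA analogue of Euler's formula).
theta = 42 degrees = 0.733038 rad
cos(42 deg) = 0.7431
sin(42 deg) = 0.6691
exp(theta*B) = 0.7431 + 0.6691*B


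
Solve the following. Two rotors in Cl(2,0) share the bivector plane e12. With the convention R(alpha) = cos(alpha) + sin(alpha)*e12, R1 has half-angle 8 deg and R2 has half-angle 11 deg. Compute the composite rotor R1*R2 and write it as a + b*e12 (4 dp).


Same-plane rotors commute and their half-angles add:
R1*R2 = cos(a1 + a2) + sin(a1 + a2)*e12.
a1 + a2 = 8 + 11 = 19 deg
cos(19 deg) = 0.9455
sin(19 deg) = 0.3256
R1*R2 = 0.9455 + 0.3256*e12


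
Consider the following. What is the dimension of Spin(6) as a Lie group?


Spin(n) double-covers SO(n); both have Lie algebra so(n) of dimension n(n-1)/2.
n = 6
n(n-1) = 6 * 5 = 30
dim Spin(6) = 30/2 = 15


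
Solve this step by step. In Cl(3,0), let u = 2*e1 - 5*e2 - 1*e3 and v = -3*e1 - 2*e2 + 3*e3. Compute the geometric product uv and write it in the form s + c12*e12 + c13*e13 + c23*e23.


In Cl(3,0): e_i^2 = 1, e_ie_j = -e_je_i for i != j.
Scalar part = u . v = 2*(-3) + (-5)*(-2) + (-1)*3
= -6 + 10 + (-3) = 1
e12 coeff = 2*(-2) - (-5)*(-3) = -4 - 15 = -19
e13 coeff = 2*3 - (-1)*(-3) = 6 - 3 = 3
e23 coeff = (-5)*3 - (-1)*(-2) = -15 - 2 = -17
uv = 1 - 19*e12 + 3*e13 - 17*e23


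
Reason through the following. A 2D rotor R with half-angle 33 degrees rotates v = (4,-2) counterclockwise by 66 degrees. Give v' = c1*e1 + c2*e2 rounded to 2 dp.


Rotor R = cos(33deg) - sin(33deg)*e12
Rotation angle theta = 2 * 33 = 66 degrees
v' = R*v*~R rotates v by theta.
cos(66deg) = 0.4067, sin(66deg) = 0.9135
v'_1 = 4*cos(66deg) - (-2)*sin(66deg)
= 4*0.4067 - (-2)*0.9135
= 3.45
v'_2 = 4*sin(66deg) + (-2)*cos(66deg)
= 4*0.9135 + (-2)*0.4067
= 2.84
v' = 3.45*e1 + 2.84*e2


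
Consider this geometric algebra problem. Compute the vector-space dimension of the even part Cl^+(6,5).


Even subalgebra dimension = 2^(n-1)
n = 6 + 5 = 11
2^(11 - 1) = 2^10 = 1024
Verification: sum of C(11,k) for even k = 1 + 55 + 330 + 462 + 165 + 11 = 1024
Result = 1024
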